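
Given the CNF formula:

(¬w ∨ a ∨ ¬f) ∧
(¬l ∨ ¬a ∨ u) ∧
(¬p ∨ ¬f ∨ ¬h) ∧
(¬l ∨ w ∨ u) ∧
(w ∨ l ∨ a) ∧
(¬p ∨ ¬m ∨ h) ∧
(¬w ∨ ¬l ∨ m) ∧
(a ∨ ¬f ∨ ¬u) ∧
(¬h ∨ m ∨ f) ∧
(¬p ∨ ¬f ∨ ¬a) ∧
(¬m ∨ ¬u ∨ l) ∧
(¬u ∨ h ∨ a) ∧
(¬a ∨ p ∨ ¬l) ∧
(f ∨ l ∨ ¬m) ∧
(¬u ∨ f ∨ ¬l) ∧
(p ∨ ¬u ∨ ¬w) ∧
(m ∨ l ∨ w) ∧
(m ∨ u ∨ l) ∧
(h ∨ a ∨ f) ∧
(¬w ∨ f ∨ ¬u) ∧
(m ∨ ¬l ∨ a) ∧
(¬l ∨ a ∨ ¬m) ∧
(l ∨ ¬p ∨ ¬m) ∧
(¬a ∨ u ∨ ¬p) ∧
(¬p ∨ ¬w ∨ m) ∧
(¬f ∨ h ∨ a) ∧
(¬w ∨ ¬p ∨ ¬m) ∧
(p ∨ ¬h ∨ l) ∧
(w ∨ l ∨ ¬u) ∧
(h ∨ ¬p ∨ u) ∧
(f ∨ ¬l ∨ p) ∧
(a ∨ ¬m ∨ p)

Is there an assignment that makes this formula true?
Yes

Yes, the formula is satisfiable.

One satisfying assignment is: w=False, a=True, h=False, m=True, p=False, l=False, f=True, u=False

Verification: With this assignment, all 32 clauses evaluate to true.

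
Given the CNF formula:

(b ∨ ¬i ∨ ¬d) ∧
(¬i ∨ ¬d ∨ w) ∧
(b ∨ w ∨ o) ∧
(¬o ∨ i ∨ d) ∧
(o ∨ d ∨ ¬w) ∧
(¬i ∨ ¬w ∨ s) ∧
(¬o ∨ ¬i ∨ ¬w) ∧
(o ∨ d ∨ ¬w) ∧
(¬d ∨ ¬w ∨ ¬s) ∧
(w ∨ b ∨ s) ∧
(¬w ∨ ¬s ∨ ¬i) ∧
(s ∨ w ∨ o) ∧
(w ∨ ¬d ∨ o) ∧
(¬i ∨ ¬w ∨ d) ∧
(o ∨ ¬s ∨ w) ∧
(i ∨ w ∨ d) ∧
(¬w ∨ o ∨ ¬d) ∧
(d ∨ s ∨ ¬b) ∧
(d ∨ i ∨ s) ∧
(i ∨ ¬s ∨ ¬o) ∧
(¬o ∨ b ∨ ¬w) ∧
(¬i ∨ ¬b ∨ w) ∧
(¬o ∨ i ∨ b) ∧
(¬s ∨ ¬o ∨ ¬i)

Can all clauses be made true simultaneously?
Yes

Yes, the formula is satisfiable.

One satisfying assignment is: s=False, i=False, w=True, d=True, o=True, b=True

Verification: With this assignment, all 24 clauses evaluate to true.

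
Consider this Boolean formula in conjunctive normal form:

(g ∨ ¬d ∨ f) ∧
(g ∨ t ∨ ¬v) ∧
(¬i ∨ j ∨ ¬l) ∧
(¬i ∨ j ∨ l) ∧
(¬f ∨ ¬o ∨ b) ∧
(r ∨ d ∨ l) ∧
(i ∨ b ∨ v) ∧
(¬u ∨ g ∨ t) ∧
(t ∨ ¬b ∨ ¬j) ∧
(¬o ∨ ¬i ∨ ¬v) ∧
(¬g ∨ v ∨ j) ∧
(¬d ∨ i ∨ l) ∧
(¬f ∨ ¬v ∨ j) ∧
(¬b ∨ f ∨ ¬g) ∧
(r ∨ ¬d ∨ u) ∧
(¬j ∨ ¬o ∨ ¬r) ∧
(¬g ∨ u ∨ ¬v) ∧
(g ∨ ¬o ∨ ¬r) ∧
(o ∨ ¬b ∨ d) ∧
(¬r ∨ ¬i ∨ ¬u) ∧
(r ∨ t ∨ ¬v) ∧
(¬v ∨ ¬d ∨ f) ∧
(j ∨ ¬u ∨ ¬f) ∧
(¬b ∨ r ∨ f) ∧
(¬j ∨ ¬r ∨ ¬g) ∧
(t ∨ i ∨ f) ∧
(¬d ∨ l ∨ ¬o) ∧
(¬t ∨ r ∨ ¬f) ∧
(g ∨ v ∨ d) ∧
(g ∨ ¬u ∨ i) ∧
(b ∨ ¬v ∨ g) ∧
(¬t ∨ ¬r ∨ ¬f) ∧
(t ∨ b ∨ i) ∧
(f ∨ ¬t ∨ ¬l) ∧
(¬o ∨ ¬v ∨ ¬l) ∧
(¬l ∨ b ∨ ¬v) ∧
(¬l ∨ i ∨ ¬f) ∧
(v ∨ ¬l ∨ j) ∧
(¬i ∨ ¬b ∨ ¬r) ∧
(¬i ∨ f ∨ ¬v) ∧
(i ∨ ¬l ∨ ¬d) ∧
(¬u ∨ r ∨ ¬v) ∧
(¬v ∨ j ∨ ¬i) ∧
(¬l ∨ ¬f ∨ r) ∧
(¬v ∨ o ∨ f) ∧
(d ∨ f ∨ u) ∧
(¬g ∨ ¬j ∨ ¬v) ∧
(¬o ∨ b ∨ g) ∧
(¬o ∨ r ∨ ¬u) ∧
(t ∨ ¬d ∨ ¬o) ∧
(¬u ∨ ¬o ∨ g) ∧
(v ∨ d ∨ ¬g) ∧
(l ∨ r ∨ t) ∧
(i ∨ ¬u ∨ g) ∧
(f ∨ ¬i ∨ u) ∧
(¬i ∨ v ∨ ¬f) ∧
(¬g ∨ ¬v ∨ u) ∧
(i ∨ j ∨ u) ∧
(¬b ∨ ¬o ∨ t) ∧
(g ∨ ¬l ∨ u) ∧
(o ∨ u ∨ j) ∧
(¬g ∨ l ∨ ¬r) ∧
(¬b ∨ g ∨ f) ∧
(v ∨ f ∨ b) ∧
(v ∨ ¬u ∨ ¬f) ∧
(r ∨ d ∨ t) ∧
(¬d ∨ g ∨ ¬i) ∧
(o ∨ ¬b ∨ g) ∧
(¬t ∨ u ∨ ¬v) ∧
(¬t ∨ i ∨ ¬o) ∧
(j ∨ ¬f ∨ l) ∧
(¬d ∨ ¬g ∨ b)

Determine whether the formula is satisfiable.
No

No, the formula is not satisfiable.

No assignment of truth values to the variables can make all 72 clauses true simultaneously.

The formula is UNSAT (unsatisfiable).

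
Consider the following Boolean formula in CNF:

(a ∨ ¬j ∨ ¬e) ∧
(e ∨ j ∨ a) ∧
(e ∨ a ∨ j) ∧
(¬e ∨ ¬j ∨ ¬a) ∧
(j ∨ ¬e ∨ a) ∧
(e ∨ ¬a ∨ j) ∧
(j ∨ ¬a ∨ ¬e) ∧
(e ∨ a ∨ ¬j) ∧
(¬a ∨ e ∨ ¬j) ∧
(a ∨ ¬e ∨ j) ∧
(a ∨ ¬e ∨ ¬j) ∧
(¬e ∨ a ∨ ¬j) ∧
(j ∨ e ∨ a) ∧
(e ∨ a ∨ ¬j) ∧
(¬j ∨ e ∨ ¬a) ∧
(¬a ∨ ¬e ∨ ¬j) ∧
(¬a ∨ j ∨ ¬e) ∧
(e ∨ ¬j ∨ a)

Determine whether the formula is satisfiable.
No

No, the formula is not satisfiable.

No assignment of truth values to the variables can make all 18 clauses true simultaneously.

The formula is UNSAT (unsatisfiable).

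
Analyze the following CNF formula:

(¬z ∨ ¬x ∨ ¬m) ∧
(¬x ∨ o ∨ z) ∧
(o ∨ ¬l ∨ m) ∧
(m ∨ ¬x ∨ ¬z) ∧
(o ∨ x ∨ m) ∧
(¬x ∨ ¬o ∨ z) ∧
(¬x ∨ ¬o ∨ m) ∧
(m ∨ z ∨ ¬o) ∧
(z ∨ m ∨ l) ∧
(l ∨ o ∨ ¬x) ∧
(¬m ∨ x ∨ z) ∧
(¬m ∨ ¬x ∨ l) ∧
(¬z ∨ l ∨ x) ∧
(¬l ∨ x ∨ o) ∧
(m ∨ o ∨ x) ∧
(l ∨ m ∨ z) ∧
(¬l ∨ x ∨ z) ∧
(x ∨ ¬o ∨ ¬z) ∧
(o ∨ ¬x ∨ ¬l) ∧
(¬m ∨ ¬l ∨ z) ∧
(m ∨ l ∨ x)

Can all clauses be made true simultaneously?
No

No, the formula is not satisfiable.

No assignment of truth values to the variables can make all 21 clauses true simultaneously.

The formula is UNSAT (unsatisfiable).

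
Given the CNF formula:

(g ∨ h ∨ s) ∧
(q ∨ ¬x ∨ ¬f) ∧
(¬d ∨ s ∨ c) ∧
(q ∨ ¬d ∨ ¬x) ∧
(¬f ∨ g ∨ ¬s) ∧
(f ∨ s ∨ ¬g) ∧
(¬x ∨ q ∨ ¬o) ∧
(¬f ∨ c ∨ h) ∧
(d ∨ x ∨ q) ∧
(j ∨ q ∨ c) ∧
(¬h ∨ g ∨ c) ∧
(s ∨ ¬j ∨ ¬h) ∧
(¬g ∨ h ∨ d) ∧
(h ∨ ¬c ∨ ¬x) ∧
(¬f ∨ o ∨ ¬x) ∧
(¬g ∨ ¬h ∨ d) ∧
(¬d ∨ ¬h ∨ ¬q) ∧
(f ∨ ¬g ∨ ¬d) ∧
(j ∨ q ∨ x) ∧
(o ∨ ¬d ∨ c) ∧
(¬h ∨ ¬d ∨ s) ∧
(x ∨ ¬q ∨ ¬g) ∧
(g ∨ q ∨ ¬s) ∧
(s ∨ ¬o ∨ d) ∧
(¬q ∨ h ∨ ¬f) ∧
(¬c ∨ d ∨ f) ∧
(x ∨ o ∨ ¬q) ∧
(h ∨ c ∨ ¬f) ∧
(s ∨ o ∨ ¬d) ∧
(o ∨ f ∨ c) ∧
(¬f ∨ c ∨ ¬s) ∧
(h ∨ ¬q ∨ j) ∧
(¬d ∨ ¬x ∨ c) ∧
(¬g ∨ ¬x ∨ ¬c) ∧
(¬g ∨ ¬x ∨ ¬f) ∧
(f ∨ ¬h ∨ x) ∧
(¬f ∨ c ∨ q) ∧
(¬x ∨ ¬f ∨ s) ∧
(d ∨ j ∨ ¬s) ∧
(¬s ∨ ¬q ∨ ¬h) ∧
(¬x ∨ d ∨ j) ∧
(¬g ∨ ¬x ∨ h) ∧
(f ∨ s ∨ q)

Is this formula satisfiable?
Yes

Yes, the formula is satisfiable.

One satisfying assignment is: q=True, g=False, h=False, o=True, c=False, d=False, j=True, s=True, x=False, f=False

Verification: With this assignment, all 43 clauses evaluate to true.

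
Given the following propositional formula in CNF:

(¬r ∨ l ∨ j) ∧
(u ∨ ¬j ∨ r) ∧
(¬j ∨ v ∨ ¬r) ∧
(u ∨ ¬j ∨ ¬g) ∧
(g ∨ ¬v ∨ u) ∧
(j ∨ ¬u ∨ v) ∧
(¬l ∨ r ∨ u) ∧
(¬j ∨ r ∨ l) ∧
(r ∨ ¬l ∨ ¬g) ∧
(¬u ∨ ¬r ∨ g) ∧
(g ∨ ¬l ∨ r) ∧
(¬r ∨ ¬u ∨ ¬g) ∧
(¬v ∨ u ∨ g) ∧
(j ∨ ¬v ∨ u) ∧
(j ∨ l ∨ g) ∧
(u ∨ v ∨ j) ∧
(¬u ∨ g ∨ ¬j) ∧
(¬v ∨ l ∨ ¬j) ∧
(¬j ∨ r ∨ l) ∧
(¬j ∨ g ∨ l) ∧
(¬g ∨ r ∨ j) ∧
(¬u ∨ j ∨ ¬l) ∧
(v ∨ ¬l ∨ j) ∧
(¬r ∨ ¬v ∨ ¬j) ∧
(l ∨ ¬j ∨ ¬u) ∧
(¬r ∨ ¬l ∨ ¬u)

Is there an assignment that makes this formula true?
No

No, the formula is not satisfiable.

No assignment of truth values to the variables can make all 26 clauses true simultaneously.

The formula is UNSAT (unsatisfiable).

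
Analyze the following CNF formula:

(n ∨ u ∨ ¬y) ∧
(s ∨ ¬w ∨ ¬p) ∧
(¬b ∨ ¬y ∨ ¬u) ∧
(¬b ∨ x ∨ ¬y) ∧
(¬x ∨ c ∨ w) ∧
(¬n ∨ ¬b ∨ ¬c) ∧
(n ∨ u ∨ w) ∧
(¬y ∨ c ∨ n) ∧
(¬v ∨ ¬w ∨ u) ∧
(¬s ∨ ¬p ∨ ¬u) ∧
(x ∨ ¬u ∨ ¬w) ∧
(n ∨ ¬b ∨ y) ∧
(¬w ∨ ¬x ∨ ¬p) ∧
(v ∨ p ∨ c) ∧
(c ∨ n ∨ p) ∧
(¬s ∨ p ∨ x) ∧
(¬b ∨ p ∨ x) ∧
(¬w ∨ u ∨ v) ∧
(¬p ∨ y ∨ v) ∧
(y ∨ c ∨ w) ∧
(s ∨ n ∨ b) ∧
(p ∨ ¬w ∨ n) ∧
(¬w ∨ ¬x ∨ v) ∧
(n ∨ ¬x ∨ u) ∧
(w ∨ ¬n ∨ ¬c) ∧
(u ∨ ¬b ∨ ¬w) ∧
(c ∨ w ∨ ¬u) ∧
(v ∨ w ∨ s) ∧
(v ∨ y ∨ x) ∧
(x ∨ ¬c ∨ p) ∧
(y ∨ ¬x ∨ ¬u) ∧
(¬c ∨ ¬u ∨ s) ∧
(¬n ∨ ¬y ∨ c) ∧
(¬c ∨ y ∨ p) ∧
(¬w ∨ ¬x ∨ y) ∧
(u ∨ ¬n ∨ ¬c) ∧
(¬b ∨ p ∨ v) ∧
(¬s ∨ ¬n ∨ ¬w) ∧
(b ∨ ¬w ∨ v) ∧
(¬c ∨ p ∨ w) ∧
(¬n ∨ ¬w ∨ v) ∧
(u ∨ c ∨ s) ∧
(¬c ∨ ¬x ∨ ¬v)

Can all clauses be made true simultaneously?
No

No, the formula is not satisfiable.

No assignment of truth values to the variables can make all 43 clauses true simultaneously.

The formula is UNSAT (unsatisfiable).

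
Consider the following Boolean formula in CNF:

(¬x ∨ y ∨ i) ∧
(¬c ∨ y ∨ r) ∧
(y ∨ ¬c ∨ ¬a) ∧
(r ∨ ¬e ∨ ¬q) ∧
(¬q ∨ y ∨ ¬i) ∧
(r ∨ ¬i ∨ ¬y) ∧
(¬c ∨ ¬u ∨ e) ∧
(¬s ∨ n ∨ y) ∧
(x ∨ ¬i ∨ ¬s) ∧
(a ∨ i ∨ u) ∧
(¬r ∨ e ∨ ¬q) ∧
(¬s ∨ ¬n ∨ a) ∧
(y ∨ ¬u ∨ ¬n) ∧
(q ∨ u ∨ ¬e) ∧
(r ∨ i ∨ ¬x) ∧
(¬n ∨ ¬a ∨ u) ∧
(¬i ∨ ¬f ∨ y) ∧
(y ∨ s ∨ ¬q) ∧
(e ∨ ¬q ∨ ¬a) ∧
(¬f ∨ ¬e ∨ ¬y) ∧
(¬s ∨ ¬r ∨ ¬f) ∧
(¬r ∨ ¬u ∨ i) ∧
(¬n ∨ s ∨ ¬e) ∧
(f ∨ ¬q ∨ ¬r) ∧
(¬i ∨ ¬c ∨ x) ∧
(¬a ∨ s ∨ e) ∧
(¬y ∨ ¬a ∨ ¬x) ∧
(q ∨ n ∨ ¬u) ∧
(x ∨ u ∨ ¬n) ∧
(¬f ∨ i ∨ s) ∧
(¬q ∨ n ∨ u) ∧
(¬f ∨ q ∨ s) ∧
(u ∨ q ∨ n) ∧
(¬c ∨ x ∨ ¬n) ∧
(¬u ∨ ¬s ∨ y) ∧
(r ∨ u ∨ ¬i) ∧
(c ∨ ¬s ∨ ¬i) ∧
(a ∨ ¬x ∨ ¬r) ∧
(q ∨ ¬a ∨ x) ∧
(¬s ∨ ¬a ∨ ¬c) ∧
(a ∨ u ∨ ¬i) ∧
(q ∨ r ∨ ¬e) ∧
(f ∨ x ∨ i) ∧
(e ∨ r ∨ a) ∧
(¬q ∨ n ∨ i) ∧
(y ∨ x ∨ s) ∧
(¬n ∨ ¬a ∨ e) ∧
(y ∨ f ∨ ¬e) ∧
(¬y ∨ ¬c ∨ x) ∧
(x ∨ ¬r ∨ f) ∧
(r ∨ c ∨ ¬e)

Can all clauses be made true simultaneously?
No

No, the formula is not satisfiable.

No assignment of truth values to the variables can make all 51 clauses true simultaneously.

The formula is UNSAT (unsatisfiable).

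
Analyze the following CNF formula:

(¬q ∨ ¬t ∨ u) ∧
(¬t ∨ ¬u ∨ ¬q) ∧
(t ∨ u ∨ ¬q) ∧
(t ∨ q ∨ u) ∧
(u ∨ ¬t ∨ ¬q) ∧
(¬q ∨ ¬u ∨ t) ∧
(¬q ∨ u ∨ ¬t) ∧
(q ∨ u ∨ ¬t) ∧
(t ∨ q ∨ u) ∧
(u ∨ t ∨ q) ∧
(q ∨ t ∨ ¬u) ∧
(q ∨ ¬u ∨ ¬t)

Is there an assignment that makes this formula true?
No

No, the formula is not satisfiable.

No assignment of truth values to the variables can make all 12 clauses true simultaneously.

The formula is UNSAT (unsatisfiable).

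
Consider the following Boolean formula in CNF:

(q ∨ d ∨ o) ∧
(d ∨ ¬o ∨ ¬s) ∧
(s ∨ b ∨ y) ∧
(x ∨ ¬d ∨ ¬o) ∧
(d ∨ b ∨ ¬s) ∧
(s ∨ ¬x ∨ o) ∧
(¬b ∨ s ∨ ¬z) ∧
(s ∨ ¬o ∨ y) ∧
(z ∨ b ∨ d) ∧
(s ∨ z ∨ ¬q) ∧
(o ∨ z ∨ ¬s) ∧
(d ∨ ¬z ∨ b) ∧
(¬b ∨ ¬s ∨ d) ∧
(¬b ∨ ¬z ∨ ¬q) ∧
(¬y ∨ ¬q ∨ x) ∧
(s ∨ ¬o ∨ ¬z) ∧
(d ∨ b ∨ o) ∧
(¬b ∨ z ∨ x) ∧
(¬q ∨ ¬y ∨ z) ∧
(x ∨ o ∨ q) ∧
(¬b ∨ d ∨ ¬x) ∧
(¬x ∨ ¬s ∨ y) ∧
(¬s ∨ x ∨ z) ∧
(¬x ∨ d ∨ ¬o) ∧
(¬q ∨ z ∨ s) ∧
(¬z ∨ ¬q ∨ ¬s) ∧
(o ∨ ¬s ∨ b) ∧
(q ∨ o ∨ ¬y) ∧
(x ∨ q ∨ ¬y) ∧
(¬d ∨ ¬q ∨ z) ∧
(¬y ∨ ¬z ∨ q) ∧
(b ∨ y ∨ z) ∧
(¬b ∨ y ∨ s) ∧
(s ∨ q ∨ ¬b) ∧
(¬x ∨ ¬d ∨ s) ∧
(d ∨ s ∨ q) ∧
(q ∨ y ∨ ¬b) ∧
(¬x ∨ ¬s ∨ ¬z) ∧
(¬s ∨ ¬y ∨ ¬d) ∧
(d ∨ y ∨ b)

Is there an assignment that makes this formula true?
No

No, the formula is not satisfiable.

No assignment of truth values to the variables can make all 40 clauses true simultaneously.

The formula is UNSAT (unsatisfiable).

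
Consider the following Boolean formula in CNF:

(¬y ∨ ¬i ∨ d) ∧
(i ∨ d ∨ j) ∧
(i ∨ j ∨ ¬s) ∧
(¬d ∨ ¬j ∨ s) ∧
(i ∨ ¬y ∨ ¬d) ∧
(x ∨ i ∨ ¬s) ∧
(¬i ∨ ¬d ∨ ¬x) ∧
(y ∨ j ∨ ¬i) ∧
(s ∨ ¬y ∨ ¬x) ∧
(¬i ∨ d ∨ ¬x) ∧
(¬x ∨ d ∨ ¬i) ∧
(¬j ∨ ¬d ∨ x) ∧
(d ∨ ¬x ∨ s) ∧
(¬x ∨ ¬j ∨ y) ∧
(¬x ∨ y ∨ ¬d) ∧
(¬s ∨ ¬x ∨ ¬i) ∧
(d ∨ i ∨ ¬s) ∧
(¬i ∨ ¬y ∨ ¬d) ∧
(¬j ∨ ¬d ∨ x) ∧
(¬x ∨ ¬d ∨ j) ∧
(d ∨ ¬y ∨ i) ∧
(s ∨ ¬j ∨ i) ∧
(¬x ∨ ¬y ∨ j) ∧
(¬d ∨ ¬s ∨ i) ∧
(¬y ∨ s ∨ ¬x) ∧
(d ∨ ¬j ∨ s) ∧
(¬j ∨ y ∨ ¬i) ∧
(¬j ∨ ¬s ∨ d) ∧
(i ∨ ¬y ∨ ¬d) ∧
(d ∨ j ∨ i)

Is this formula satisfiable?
Yes

Yes, the formula is satisfiable.

One satisfying assignment is: x=False, y=False, d=True, s=False, j=False, i=False

Verification: With this assignment, all 30 clauses evaluate to true.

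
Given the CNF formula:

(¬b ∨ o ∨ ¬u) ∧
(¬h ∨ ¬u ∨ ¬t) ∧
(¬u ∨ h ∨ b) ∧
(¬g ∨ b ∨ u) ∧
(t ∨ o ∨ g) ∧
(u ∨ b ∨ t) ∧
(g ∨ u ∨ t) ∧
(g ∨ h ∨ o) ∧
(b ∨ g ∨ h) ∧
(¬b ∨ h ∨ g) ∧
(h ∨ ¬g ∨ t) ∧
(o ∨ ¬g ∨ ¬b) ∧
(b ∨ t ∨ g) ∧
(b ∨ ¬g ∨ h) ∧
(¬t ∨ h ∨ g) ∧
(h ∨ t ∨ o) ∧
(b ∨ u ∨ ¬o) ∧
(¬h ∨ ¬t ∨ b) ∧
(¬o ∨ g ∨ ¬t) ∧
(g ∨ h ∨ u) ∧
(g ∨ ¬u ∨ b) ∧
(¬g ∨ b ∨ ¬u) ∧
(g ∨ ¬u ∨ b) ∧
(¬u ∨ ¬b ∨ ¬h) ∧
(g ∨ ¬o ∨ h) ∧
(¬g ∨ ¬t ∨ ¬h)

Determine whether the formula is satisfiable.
Yes

Yes, the formula is satisfiable.

One satisfying assignment is: u=False, t=False, h=True, b=True, o=True, g=True

Verification: With this assignment, all 26 clauses evaluate to true.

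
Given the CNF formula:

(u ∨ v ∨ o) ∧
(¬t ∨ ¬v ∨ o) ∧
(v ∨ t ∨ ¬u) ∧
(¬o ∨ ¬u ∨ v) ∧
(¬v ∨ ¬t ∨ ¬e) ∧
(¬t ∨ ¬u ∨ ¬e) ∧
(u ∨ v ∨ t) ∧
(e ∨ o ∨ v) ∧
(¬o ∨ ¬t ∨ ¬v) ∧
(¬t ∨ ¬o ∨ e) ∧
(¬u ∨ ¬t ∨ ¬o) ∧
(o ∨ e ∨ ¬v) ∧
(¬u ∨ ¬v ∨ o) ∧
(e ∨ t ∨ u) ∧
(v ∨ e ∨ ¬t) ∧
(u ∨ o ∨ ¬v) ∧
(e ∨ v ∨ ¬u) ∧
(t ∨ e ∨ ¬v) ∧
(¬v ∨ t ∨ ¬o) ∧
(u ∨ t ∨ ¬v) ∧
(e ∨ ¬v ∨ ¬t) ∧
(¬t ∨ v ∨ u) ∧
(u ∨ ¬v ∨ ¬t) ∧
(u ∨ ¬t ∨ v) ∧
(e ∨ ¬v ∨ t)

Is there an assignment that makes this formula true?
No

No, the formula is not satisfiable.

No assignment of truth values to the variables can make all 25 clauses true simultaneously.

The formula is UNSAT (unsatisfiable).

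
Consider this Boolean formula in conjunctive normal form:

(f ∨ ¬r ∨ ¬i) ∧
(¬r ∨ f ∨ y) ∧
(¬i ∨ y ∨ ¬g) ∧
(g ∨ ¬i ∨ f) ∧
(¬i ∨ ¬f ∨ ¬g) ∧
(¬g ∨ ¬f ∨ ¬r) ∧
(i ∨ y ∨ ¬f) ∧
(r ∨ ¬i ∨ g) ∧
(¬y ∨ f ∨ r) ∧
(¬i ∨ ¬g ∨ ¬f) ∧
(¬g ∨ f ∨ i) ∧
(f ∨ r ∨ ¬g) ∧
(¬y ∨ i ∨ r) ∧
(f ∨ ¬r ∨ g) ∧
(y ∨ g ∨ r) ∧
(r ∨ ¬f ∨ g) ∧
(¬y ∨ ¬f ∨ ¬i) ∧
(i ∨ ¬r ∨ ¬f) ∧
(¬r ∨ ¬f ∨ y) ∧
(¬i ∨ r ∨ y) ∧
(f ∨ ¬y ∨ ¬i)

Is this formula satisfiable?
No

No, the formula is not satisfiable.

No assignment of truth values to the variables can make all 21 clauses true simultaneously.

The formula is UNSAT (unsatisfiable).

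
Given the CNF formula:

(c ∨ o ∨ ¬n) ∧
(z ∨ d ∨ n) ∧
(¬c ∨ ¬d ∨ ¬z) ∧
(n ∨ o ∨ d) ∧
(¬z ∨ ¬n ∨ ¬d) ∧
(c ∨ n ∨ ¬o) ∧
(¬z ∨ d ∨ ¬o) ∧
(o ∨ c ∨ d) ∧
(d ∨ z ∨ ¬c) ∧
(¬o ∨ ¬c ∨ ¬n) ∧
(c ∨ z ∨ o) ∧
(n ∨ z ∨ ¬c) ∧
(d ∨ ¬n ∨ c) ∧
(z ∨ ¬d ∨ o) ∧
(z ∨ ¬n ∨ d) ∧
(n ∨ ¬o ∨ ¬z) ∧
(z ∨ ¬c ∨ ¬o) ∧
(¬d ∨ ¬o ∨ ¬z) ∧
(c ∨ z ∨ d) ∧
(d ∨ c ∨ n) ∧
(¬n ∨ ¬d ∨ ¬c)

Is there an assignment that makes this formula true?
Yes

Yes, the formula is satisfiable.

One satisfying assignment is: o=False, n=False, d=True, z=True, c=False

Verification: With this assignment, all 21 clauses evaluate to true.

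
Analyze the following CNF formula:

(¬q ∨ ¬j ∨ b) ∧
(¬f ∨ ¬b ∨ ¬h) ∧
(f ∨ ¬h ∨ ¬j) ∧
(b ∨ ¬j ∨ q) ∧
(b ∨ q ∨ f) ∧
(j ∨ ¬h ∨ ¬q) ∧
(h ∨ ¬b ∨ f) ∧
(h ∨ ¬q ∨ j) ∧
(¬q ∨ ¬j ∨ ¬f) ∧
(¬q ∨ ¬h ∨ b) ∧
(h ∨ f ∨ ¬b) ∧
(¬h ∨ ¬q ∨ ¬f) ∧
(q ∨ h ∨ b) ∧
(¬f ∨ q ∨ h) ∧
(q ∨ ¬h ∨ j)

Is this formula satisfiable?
No

No, the formula is not satisfiable.

No assignment of truth values to the variables can make all 15 clauses true simultaneously.

The formula is UNSAT (unsatisfiable).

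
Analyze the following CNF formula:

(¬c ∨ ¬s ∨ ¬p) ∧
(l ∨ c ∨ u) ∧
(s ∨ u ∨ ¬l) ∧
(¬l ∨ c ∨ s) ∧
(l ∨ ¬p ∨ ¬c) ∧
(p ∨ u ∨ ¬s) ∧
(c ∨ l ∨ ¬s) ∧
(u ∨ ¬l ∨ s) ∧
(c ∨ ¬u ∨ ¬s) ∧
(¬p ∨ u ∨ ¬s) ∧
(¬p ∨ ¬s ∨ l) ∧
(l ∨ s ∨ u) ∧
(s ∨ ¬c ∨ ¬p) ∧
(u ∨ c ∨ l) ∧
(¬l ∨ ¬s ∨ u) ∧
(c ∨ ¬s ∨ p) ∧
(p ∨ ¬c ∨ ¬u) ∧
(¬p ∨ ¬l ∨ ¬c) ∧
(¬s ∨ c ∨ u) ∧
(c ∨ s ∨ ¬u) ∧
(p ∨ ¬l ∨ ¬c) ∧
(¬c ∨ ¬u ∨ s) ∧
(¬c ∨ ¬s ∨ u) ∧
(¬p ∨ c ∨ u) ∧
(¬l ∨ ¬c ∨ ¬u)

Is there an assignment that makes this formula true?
No

No, the formula is not satisfiable.

No assignment of truth values to the variables can make all 25 clauses true simultaneously.

The formula is UNSAT (unsatisfiable).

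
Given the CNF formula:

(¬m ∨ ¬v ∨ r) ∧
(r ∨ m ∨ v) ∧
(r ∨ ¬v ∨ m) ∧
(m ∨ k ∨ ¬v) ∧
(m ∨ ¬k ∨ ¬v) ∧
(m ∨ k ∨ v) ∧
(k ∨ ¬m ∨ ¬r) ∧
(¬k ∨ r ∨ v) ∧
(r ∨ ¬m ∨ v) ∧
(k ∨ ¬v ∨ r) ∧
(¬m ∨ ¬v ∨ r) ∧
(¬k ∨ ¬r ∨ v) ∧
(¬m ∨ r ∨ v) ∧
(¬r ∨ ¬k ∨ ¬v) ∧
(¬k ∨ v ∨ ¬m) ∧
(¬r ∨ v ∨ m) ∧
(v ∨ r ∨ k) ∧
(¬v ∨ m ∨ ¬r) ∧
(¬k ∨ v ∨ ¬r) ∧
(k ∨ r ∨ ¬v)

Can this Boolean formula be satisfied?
No

No, the formula is not satisfiable.

No assignment of truth values to the variables can make all 20 clauses true simultaneously.

The formula is UNSAT (unsatisfiable).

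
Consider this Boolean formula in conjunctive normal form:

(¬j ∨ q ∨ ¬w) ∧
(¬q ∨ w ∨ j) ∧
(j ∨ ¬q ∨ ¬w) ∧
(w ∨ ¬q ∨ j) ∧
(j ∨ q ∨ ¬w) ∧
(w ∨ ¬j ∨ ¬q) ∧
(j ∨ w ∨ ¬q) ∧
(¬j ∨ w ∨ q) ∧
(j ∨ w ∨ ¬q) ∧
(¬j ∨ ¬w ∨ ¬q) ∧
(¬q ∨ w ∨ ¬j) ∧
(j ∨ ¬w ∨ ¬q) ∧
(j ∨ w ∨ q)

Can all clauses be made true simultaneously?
No

No, the formula is not satisfiable.

No assignment of truth values to the variables can make all 13 clauses true simultaneously.

The formula is UNSAT (unsatisfiable).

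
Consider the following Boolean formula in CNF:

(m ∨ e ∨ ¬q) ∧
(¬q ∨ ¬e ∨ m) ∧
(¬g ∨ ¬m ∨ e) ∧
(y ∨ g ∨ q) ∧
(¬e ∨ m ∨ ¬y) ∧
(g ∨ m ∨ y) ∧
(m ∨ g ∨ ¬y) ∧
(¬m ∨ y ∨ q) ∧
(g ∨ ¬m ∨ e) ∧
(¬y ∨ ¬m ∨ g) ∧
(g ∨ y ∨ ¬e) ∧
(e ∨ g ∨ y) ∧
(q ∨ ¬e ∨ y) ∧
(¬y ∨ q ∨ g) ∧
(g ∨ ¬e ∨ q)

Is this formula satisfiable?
Yes

Yes, the formula is satisfiable.

One satisfying assignment is: g=True, m=False, y=False, e=False, q=False

Verification: With this assignment, all 15 clauses evaluate to true.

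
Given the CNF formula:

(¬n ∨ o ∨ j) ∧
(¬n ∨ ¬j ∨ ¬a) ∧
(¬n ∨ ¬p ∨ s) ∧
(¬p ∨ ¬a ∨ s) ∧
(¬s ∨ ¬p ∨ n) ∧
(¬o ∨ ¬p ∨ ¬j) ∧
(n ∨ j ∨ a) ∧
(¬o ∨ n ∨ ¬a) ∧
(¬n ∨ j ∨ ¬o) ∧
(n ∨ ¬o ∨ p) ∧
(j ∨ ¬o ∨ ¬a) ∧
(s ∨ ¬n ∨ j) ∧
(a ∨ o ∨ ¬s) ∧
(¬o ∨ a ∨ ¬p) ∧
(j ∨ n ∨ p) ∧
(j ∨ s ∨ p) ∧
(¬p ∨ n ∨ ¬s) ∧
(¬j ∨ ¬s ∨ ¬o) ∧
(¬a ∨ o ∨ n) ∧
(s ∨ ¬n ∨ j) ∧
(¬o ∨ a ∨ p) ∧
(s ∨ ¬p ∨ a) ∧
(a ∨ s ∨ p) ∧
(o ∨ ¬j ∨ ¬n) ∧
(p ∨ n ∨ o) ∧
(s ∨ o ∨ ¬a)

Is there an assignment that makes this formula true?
No

No, the formula is not satisfiable.

No assignment of truth values to the variables can make all 26 clauses true simultaneously.

The formula is UNSAT (unsatisfiable).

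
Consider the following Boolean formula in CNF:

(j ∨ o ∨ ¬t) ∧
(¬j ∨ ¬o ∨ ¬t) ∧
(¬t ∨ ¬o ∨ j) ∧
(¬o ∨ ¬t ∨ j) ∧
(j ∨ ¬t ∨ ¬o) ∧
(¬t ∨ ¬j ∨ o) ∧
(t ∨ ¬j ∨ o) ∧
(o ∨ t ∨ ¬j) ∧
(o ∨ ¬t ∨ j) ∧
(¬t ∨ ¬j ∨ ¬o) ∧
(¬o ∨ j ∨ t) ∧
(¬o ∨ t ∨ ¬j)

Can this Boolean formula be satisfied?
Yes

Yes, the formula is satisfiable.

One satisfying assignment is: t=False, j=False, o=False

Verification: With this assignment, all 12 clauses evaluate to true.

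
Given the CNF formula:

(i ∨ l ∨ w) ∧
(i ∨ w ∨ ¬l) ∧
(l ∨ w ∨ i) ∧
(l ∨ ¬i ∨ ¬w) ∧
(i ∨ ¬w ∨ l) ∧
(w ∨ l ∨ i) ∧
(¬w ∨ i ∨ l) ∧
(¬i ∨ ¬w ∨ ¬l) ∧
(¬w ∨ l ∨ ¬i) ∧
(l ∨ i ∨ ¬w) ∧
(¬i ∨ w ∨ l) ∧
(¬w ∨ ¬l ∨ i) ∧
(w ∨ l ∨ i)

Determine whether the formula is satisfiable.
Yes

Yes, the formula is satisfiable.

One satisfying assignment is: i=True, w=False, l=True

Verification: With this assignment, all 13 clauses evaluate to true.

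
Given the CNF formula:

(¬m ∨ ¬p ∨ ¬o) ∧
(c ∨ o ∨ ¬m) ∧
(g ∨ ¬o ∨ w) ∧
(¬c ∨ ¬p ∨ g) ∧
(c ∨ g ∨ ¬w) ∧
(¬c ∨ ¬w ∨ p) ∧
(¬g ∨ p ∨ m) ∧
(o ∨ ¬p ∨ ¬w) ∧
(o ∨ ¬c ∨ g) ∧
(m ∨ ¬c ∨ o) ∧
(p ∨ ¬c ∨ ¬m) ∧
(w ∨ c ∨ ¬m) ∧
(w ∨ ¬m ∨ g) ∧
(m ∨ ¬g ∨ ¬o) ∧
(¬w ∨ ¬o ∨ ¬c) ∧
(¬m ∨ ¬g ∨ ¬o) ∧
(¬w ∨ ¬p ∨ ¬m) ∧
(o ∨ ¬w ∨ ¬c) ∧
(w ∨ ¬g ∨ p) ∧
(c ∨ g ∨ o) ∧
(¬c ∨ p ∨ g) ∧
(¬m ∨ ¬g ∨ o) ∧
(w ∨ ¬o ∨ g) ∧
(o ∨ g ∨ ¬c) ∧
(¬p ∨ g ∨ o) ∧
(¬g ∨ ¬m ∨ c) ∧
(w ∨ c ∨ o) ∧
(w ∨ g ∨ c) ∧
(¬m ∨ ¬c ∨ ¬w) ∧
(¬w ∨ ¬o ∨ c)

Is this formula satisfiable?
No

No, the formula is not satisfiable.

No assignment of truth values to the variables can make all 30 clauses true simultaneously.

The formula is UNSAT (unsatisfiable).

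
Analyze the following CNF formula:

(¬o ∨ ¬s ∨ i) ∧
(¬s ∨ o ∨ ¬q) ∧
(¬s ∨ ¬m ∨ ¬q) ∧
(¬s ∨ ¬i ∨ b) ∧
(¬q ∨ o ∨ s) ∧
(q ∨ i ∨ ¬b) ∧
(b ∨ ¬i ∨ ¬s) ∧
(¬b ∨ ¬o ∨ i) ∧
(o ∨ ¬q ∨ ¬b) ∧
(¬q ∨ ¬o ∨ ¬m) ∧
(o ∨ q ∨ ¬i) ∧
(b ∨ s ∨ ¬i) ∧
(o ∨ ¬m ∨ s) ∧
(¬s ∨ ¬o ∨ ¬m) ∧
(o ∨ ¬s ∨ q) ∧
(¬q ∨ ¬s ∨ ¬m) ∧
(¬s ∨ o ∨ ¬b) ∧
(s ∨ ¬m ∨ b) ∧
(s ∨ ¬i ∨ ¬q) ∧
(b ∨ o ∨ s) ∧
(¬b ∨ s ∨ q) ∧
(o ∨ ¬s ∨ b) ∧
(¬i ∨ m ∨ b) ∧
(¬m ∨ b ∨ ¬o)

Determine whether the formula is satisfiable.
Yes

Yes, the formula is satisfiable.

One satisfying assignment is: m=False, o=True, b=False, i=False, s=False, q=False

Verification: With this assignment, all 24 clauses evaluate to true.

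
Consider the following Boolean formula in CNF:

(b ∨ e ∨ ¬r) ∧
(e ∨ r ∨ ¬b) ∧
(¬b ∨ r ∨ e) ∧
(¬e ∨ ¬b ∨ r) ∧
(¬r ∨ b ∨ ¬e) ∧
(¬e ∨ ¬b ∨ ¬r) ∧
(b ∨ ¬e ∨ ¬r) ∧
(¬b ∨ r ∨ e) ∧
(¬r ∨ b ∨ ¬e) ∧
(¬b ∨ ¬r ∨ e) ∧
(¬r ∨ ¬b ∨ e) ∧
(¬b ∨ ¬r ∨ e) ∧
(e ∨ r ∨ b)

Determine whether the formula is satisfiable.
Yes

Yes, the formula is satisfiable.

One satisfying assignment is: b=False, e=True, r=False

Verification: With this assignment, all 13 clauses evaluate to true.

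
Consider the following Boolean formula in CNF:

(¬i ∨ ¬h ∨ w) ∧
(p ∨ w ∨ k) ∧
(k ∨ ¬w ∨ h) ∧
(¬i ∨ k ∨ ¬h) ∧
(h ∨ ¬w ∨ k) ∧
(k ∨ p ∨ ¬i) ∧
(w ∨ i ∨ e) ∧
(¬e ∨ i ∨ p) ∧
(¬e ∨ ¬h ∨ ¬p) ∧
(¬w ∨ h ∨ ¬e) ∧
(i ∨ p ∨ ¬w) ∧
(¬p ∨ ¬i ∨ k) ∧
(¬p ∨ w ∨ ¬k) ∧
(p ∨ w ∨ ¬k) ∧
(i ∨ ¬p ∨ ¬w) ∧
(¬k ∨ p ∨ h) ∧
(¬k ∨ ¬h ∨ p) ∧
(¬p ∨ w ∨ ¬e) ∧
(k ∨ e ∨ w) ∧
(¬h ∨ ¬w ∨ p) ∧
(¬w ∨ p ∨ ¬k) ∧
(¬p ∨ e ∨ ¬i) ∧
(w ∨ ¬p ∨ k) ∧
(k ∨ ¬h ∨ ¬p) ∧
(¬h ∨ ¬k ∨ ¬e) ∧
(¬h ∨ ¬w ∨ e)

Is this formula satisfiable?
No

No, the formula is not satisfiable.

No assignment of truth values to the variables can make all 26 clauses true simultaneously.

The formula is UNSAT (unsatisfiable).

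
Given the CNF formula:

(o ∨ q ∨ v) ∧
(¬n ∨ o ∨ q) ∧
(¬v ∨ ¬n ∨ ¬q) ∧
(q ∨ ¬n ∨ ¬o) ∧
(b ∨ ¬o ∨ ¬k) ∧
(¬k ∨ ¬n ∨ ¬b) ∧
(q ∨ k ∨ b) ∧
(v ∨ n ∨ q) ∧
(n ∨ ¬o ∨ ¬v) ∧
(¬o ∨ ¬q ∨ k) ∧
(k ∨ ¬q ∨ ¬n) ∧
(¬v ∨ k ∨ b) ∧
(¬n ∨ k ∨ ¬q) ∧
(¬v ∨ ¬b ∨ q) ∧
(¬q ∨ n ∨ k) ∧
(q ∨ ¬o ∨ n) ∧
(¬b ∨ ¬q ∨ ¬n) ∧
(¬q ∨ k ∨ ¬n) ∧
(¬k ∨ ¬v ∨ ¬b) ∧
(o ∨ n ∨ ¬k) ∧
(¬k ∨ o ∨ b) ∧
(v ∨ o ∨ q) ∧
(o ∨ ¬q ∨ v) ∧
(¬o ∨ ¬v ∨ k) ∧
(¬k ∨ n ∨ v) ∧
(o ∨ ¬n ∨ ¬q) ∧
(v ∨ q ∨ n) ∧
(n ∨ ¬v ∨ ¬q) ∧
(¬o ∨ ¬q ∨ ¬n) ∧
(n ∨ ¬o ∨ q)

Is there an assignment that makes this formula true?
No

No, the formula is not satisfiable.

No assignment of truth values to the variables can make all 30 clauses true simultaneously.

The formula is UNSAT (unsatisfiable).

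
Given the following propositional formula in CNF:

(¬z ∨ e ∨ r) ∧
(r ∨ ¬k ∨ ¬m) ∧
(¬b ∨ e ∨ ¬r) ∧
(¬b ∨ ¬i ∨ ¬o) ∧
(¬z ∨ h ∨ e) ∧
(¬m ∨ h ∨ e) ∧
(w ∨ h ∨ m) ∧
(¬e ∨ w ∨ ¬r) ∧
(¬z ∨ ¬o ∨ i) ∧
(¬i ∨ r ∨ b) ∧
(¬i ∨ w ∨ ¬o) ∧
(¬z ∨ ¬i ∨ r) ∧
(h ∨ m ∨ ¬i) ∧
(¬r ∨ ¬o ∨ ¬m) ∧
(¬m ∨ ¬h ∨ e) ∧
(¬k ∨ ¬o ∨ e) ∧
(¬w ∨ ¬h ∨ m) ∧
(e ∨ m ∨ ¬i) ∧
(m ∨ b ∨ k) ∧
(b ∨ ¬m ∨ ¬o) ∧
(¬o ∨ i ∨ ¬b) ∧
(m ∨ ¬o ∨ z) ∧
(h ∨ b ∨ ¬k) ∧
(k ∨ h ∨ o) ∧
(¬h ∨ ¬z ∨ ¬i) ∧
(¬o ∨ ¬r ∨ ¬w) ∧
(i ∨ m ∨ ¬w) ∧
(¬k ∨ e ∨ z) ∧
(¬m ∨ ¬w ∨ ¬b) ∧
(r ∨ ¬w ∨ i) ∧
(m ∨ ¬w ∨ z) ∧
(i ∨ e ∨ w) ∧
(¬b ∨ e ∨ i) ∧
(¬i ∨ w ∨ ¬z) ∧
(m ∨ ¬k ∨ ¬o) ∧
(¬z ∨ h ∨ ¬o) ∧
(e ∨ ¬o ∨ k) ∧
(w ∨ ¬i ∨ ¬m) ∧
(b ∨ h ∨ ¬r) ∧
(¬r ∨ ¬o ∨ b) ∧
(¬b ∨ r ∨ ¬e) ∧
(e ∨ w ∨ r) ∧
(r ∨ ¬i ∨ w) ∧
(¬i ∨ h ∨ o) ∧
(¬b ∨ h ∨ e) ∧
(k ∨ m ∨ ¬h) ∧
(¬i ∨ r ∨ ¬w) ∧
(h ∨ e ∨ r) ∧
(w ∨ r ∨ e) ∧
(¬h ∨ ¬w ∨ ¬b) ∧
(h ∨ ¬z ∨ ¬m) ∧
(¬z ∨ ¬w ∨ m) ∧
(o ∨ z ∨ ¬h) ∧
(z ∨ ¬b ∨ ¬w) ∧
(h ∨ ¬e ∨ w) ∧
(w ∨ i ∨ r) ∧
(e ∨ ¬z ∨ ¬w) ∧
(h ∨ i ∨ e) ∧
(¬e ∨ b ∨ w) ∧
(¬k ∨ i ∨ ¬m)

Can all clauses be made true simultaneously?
Yes

Yes, the formula is satisfiable.

One satisfying assignment is: r=True, w=True, z=True, e=True, o=False, i=False, b=False, h=True, k=False, m=True

Verification: With this assignment, all 60 clauses evaluate to true.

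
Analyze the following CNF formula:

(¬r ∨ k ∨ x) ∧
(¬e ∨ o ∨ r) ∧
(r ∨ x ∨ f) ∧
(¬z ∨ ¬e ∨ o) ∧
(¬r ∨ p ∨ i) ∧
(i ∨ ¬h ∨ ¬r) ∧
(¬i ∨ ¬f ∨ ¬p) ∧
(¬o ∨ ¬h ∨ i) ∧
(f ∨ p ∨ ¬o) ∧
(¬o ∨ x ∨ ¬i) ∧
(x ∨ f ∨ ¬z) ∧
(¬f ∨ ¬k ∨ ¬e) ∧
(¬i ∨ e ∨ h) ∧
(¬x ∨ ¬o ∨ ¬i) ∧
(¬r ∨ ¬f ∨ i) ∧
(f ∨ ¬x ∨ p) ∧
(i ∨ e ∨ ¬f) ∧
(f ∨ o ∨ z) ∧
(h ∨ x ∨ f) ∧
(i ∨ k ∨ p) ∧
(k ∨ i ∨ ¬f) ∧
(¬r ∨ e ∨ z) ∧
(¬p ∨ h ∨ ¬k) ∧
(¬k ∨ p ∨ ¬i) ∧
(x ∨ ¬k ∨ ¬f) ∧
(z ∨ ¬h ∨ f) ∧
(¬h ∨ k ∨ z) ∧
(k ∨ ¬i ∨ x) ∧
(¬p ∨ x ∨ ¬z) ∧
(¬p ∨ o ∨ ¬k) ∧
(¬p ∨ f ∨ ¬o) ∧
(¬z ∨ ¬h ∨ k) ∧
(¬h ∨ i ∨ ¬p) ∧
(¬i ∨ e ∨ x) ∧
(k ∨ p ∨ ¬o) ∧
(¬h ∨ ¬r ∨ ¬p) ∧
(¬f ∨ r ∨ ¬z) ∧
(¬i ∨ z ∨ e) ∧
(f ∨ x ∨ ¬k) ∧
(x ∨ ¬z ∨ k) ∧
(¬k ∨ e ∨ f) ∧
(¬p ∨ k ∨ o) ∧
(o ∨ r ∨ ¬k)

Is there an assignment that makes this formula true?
Yes

Yes, the formula is satisfiable.

One satisfying assignment is: r=True, f=True, p=False, i=True, z=False, e=True, h=False, x=True, o=False, k=False

Verification: With this assignment, all 43 clauses evaluate to true.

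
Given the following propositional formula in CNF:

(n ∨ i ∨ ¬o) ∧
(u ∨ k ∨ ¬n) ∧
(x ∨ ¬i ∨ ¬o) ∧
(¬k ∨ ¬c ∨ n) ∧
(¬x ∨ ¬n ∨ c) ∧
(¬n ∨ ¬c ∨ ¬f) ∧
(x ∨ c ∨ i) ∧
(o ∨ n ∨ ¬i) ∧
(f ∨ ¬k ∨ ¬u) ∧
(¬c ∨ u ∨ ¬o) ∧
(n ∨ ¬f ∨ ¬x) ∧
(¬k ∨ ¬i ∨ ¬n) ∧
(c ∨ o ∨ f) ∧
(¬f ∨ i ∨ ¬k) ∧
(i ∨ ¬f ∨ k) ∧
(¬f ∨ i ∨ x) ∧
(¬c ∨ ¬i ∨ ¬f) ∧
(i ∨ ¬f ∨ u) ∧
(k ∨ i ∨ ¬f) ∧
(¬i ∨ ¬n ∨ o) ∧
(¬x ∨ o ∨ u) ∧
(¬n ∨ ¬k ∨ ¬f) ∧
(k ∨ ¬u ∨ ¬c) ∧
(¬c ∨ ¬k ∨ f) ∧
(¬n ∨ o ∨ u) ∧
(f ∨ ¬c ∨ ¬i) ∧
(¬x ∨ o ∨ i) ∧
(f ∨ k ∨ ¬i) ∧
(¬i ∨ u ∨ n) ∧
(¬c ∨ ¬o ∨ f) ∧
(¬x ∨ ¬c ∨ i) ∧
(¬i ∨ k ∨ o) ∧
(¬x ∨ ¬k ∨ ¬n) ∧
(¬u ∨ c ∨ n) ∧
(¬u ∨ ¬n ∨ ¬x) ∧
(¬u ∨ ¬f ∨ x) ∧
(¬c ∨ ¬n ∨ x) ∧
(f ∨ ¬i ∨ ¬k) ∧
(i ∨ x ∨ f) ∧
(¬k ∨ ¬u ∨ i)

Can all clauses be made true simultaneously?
No

No, the formula is not satisfiable.

No assignment of truth values to the variables can make all 40 clauses true simultaneously.

The formula is UNSAT (unsatisfiable).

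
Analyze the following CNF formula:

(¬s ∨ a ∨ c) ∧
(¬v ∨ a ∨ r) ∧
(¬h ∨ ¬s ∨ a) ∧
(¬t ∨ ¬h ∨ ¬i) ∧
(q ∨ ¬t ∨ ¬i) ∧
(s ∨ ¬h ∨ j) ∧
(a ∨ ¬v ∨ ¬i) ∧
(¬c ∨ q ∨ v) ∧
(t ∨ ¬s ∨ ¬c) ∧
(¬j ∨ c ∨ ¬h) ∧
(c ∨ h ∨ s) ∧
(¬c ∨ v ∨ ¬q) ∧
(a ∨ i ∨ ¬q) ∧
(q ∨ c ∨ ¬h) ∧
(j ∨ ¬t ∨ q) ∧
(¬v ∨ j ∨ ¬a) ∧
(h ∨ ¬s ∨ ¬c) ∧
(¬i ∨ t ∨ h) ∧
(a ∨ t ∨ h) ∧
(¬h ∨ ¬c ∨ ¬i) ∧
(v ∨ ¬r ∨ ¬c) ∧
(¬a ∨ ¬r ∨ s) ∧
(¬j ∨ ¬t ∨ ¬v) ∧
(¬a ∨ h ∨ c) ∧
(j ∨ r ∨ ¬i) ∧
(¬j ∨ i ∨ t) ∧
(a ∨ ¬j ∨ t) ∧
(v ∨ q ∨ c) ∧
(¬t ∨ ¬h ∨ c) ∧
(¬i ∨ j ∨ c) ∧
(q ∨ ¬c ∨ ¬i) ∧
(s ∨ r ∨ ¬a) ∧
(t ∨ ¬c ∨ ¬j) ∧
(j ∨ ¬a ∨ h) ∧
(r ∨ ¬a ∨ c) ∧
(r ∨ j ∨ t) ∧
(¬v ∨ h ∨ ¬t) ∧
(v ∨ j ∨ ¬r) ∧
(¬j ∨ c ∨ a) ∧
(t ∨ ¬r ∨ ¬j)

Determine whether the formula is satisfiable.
No

No, the formula is not satisfiable.

No assignment of truth values to the variables can make all 40 clauses true simultaneously.

The formula is UNSAT (unsatisfiable).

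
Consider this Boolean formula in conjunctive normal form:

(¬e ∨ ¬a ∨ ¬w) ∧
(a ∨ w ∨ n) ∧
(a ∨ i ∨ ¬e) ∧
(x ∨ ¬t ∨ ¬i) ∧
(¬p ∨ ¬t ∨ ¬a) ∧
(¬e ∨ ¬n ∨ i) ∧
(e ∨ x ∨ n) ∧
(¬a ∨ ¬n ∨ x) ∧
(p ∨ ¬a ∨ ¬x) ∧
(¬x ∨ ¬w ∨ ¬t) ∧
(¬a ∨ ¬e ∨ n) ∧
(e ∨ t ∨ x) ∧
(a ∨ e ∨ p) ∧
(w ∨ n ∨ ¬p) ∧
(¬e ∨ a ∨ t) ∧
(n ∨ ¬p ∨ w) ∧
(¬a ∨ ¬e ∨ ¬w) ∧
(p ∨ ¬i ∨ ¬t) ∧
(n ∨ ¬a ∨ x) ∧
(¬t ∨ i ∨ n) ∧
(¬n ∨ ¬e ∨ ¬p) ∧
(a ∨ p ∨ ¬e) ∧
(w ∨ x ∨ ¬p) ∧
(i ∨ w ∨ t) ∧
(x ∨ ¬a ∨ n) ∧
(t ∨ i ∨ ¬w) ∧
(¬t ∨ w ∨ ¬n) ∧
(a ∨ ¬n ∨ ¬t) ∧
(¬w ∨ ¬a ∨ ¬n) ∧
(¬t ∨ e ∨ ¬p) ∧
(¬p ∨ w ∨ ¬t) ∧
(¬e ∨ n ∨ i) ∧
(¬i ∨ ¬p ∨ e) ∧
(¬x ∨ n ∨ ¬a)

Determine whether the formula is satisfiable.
No

No, the formula is not satisfiable.

No assignment of truth values to the variables can make all 34 clauses true simultaneously.

The formula is UNSAT (unsatisfiable).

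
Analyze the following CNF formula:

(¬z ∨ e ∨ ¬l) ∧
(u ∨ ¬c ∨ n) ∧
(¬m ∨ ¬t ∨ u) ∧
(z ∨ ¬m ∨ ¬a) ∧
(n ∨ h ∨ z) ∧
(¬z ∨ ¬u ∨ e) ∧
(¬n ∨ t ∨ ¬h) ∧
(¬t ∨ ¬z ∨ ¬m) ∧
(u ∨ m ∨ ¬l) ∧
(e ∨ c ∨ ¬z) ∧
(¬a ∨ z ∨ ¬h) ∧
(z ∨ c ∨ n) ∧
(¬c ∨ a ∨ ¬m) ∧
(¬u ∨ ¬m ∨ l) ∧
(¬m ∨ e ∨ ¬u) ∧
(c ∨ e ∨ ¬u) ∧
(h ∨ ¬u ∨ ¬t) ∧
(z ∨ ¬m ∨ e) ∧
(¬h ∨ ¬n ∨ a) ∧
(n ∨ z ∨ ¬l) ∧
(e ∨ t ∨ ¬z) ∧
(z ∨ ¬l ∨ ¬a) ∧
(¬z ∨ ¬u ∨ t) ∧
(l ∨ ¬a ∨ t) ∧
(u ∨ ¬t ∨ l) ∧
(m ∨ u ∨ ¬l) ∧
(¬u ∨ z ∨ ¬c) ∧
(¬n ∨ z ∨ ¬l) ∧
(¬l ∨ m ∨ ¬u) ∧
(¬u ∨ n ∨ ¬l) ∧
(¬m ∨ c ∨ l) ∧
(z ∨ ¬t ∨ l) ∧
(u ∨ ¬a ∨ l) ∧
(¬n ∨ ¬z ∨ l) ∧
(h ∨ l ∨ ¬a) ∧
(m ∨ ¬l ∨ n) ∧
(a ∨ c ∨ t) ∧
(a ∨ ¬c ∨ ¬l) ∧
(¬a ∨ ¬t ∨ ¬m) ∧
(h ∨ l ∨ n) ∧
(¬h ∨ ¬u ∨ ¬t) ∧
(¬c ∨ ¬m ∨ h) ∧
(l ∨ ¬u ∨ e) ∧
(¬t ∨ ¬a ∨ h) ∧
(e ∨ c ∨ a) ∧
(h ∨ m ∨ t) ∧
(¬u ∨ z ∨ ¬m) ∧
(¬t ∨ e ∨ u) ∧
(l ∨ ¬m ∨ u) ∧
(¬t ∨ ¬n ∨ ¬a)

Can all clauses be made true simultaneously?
Yes

Yes, the formula is satisfiable.

One satisfying assignment is: h=False, u=False, l=True, z=True, m=True, a=True, n=False, e=True, t=False, c=False

Verification: With this assignment, all 50 clauses evaluate to true.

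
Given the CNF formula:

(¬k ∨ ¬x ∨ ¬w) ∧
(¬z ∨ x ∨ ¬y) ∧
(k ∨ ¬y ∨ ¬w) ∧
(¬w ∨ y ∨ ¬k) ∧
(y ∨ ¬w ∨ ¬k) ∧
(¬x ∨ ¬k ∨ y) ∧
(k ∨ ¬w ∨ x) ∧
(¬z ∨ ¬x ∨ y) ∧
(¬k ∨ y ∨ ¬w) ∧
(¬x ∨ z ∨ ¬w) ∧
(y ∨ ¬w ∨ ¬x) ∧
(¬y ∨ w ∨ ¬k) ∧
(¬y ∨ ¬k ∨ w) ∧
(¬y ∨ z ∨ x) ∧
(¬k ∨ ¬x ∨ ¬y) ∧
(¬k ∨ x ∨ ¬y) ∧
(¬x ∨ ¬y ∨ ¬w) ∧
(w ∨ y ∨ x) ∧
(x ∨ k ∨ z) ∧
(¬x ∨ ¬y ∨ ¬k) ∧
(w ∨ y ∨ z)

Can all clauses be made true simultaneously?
Yes

Yes, the formula is satisfiable.

One satisfying assignment is: z=False, k=False, y=True, w=False, x=True

Verification: With this assignment, all 21 clauses evaluate to true.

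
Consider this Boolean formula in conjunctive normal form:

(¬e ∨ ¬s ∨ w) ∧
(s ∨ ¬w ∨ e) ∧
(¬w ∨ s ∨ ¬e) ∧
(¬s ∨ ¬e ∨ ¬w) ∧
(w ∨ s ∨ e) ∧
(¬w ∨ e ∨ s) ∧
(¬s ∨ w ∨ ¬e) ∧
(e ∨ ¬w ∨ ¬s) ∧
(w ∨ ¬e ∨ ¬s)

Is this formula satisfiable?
Yes

Yes, the formula is satisfiable.

One satisfying assignment is: s=True, w=False, e=False

Verification: With this assignment, all 9 clauses evaluate to true.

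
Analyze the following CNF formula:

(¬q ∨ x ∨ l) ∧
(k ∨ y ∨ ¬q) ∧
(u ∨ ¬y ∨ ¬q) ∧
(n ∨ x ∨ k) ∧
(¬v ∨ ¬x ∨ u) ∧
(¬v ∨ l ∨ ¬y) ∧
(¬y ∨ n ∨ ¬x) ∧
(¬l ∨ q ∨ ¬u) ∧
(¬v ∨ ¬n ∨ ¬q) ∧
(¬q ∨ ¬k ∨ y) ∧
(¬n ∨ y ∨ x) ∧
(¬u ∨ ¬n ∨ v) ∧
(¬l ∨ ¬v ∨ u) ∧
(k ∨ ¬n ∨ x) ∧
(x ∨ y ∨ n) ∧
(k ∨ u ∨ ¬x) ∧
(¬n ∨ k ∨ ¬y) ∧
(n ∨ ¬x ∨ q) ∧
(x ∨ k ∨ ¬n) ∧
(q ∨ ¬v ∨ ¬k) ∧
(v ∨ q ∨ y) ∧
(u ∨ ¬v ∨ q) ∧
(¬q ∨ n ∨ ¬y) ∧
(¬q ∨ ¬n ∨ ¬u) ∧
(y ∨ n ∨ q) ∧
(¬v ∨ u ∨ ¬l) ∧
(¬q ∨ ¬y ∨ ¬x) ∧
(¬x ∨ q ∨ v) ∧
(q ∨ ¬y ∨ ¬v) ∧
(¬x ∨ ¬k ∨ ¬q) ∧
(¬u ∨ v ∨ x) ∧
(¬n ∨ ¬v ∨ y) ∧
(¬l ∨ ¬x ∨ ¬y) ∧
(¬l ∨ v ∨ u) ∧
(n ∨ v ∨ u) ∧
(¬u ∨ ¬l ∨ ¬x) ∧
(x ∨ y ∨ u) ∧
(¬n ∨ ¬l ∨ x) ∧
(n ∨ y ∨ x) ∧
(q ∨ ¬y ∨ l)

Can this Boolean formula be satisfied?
No

No, the formula is not satisfiable.

No assignment of truth values to the variables can make all 40 clauses true simultaneously.

The formula is UNSAT (unsatisfiable).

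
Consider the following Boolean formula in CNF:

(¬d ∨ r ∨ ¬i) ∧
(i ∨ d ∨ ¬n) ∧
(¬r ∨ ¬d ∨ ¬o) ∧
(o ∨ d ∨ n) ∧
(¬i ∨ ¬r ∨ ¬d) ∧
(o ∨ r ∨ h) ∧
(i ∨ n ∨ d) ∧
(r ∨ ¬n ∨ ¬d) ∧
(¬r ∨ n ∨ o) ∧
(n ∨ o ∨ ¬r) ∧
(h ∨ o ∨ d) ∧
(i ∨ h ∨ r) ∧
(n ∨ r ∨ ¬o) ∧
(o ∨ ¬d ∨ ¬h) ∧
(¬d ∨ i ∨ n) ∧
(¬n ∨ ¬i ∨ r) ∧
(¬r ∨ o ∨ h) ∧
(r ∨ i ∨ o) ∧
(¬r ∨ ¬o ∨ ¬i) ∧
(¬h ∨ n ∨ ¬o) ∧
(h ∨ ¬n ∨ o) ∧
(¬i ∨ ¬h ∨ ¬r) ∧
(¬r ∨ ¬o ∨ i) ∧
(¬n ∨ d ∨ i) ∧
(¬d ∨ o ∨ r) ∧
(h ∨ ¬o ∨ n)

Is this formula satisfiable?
No

No, the formula is not satisfiable.

No assignment of truth values to the variables can make all 26 clauses true simultaneously.

The formula is UNSAT (unsatisfiable).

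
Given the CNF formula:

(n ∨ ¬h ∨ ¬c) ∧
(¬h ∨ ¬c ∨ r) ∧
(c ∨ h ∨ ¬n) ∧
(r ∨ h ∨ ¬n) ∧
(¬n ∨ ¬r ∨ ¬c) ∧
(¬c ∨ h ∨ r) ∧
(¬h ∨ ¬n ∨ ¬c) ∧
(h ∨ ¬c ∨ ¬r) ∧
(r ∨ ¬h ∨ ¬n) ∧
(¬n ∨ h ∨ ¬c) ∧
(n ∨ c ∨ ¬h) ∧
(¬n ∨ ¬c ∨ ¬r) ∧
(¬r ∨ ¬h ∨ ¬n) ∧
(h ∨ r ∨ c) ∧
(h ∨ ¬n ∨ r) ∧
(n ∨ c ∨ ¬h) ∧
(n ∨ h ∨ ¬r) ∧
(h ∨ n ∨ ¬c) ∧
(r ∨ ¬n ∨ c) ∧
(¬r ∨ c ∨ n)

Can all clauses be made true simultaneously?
No

No, the formula is not satisfiable.

No assignment of truth values to the variables can make all 20 clauses true simultaneously.

The formula is UNSAT (unsatisfiable).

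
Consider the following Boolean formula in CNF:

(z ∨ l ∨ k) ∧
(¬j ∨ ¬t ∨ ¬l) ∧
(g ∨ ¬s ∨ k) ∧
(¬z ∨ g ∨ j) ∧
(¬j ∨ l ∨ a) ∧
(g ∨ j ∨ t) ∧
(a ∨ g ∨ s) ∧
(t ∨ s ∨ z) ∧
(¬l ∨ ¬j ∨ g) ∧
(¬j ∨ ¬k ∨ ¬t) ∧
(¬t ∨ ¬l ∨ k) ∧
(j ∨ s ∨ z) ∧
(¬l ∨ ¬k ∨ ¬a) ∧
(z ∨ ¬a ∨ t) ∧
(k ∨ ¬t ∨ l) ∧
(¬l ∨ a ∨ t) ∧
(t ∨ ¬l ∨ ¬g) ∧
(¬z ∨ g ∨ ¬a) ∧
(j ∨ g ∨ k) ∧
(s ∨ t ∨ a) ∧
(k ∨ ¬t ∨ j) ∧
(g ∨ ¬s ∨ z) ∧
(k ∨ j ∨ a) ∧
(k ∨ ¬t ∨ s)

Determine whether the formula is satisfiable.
Yes

Yes, the formula is satisfiable.

One satisfying assignment is: t=True, l=False, j=False, a=False, k=True, z=True, g=True, s=False

Verification: With this assignment, all 24 clauses evaluate to true.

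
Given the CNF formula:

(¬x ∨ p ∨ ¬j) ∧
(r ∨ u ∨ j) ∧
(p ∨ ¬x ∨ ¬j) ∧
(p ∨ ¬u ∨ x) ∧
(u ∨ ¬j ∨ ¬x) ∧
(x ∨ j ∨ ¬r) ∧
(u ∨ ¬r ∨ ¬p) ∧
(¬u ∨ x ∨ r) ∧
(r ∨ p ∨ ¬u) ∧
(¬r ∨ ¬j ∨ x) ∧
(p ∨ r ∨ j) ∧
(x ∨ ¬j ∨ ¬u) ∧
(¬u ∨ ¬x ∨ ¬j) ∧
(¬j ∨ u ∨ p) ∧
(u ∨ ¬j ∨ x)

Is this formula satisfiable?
Yes

Yes, the formula is satisfiable.

One satisfying assignment is: r=True, u=False, j=False, p=False, x=True

Verification: With this assignment, all 15 clauses evaluate to true.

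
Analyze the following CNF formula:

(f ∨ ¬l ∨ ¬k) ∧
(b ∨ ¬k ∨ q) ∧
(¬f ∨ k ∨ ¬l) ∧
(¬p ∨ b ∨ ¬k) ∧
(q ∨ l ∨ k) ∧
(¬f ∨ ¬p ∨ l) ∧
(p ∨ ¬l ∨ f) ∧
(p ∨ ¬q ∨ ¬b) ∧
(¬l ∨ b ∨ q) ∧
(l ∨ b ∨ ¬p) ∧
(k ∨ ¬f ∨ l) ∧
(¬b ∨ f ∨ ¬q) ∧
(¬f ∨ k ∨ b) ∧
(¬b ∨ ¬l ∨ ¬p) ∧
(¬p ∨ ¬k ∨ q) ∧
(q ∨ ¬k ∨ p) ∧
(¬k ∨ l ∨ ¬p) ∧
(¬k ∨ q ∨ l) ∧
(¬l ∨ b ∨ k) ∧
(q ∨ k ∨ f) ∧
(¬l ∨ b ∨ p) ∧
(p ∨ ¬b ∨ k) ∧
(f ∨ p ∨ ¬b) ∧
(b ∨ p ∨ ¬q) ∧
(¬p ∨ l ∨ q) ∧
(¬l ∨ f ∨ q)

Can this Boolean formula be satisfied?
No

No, the formula is not satisfiable.

No assignment of truth values to the variables can make all 26 clauses true simultaneously.

The formula is UNSAT (unsatisfiable).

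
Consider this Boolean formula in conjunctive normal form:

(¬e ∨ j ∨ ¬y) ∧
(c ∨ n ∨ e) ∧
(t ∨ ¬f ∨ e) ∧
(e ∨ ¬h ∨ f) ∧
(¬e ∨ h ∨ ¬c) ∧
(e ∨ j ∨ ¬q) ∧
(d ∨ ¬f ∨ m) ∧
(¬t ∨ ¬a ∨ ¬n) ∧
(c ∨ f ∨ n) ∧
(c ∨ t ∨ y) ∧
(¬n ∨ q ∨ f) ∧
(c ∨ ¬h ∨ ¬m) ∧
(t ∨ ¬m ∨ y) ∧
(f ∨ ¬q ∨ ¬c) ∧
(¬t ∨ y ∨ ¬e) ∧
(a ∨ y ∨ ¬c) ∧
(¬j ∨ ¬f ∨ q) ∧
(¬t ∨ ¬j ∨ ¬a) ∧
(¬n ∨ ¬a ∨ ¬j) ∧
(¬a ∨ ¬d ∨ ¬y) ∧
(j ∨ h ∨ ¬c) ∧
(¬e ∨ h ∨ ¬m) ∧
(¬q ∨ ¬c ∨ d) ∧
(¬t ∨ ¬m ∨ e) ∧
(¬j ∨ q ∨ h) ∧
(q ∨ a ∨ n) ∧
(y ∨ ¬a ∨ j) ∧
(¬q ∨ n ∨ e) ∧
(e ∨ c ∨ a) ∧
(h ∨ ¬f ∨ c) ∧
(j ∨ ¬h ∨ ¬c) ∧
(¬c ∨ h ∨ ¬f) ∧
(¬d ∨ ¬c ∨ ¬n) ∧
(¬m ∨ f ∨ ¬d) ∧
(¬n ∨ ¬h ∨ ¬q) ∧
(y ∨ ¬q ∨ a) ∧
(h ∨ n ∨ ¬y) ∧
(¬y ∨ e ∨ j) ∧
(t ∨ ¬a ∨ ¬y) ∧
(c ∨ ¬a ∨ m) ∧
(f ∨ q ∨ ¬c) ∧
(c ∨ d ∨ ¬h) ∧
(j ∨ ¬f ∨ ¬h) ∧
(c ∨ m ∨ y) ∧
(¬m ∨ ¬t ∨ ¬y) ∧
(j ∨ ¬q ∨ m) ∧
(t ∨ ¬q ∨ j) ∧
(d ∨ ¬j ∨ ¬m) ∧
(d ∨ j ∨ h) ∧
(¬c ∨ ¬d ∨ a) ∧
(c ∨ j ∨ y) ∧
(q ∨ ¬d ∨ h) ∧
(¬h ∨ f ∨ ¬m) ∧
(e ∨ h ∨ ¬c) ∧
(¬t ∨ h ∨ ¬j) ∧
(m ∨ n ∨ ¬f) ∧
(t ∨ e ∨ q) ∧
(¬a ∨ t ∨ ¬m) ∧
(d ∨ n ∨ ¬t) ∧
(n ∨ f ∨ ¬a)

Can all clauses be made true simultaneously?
Yes

Yes, the formula is satisfiable.

One satisfying assignment is: n=True, j=True, t=False, h=False, d=False, q=True, m=False, y=True, a=False, e=True, c=False, f=False

Verification: With this assignment, all 60 clauses evaluate to true.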